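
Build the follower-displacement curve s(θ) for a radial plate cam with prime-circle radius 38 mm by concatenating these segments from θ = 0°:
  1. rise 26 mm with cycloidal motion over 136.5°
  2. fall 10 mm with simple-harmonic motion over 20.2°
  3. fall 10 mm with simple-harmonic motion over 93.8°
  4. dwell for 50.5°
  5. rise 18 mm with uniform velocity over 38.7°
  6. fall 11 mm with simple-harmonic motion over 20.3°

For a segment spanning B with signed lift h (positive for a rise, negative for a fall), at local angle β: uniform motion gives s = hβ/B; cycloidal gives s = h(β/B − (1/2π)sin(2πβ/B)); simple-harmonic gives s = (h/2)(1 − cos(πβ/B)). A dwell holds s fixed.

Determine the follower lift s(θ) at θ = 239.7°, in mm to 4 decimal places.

seg 1 [0°–136.5°] cycloidal, h=26: full span → s += 26 → s = 26.0000
seg 2 [136.5°–156.7°] simple-harmonic, h=-10: full span → s += -10 → s = 16.0000
seg 3 [156.7°–250.5°] simple-harmonic, h=-10: θ=239.7° here. β=83, B=93.8. -10/2·(1 − cos(π·0.8849)) = -9.6765 → s = 6.3235

6.3235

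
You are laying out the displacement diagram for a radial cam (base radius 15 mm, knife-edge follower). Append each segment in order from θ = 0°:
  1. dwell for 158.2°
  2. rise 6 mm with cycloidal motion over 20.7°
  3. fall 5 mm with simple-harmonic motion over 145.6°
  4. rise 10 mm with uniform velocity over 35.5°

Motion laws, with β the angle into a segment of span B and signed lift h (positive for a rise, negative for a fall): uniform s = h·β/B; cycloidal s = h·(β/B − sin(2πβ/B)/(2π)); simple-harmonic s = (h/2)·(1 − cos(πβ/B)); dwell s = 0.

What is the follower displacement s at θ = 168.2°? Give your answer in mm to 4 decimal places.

seg 1 [0°–158.2°] dwell: s stays 0.0000
seg 2 [158.2°–178.9°] cycloidal, h=6: θ=168.2° here. β=10, B=20.7. 6·(0.4831 − sin(2π·0.4831)/(2π)) = 2.7973 → s = 2.7973

2.7973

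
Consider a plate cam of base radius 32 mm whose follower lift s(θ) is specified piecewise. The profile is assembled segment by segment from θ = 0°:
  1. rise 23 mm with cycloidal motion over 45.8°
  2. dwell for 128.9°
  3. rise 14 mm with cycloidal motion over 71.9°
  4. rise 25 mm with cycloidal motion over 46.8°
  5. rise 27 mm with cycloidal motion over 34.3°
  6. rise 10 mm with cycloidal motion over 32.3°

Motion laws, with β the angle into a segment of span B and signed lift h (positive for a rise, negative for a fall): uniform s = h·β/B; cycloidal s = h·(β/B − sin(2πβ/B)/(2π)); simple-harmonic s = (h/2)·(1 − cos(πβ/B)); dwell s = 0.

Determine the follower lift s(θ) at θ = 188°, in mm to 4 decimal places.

seg 1 [0°–45.8°] cycloidal, h=23: full span → s += 23 → s = 23.0000
seg 2 [45.8°–174.7°] dwell: s stays 23.0000
seg 3 [174.7°–246.6°] cycloidal, h=14: θ=188° here. β=13.3, B=71.9. 14·(0.1850 − sin(2π·0.1850)/(2π)) = 0.5449 → s = 23.5449

23.5449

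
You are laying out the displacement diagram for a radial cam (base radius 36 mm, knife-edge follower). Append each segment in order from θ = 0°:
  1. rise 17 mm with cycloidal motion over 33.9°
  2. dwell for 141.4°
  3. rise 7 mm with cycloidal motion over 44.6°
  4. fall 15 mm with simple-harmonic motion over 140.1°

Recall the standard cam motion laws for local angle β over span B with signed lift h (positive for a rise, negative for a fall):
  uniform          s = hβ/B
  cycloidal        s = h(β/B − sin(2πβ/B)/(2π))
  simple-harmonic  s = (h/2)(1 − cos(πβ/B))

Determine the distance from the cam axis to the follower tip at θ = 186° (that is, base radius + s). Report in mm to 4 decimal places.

seg 1 [0°–33.9°] cycloidal, h=17: full span → s += 17 → s = 17.0000
seg 2 [33.9°–175.3°] dwell: s stays 17.0000
seg 3 [175.3°–219.9°] cycloidal, h=7: θ=186° here. β=10.7, B=44.6. 7·(0.2399 − sin(2π·0.2399)/(2π)) = 0.5675 → s = 17.5675
radial distance = base radius + s = 36 + 17.5675 = 53.5675

53.5675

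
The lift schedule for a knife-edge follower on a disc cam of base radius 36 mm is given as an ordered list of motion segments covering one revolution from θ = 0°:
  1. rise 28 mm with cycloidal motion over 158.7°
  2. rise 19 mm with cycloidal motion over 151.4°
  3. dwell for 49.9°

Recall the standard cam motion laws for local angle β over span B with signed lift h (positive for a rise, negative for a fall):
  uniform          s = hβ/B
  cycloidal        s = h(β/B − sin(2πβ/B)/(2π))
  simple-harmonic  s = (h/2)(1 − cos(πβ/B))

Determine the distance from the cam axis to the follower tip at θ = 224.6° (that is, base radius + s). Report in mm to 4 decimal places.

seg 1 [0°–158.7°] cycloidal, h=28: full span → s += 28 → s = 28.0000
seg 2 [158.7°–310.1°] cycloidal, h=19: θ=224.6° here. β=65.9, B=151.4. 19·(0.4353 − sin(2π·0.4353)/(2π)) = 7.0739 → s = 35.0739
radial distance = base radius + s = 36 + 35.0739 = 71.0739

71.0739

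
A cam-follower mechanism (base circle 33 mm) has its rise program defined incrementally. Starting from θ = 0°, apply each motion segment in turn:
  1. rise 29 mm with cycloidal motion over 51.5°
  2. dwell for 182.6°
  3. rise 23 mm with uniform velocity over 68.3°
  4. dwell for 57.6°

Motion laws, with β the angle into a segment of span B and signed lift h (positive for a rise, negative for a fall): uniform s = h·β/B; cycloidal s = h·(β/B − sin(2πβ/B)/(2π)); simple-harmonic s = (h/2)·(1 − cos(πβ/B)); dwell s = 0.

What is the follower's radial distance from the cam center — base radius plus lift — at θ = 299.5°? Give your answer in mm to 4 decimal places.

seg 1 [0°–51.5°] cycloidal, h=29: full span → s += 29 → s = 29.0000
seg 2 [51.5°–234.1°] dwell: s stays 29.0000
seg 3 [234.1°–302.4°] uniform, h=23: θ=299.5° here. β=65.4, B=68.3. 23·65.4/68.3 = 22.0234 → s = 51.0234
radial distance = base radius + s = 33 + 51.0234 = 84.0234

84.0234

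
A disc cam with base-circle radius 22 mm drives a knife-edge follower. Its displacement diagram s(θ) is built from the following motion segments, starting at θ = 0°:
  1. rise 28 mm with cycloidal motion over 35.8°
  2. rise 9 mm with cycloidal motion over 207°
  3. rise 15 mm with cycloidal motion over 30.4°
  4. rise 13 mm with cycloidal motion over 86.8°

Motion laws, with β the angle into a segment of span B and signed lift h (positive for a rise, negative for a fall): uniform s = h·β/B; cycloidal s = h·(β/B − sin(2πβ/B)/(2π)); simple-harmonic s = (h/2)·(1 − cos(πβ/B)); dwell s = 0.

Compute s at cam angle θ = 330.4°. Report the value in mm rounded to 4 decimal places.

seg 1 [0°–35.8°] cycloidal, h=28: full span → s += 28 → s = 28.0000
seg 2 [35.8°–242.8°] cycloidal, h=9: full span → s += 9 → s = 37.0000
seg 3 [242.8°–273.2°] cycloidal, h=15: full span → s += 15 → s = 52.0000
seg 4 [273.2°–360°] cycloidal, h=13: θ=330.4° here. β=57.2, B=86.8. 13·(0.6590 − sin(2π·0.6590)/(2π)) = 10.3066 → s = 62.3066

62.3066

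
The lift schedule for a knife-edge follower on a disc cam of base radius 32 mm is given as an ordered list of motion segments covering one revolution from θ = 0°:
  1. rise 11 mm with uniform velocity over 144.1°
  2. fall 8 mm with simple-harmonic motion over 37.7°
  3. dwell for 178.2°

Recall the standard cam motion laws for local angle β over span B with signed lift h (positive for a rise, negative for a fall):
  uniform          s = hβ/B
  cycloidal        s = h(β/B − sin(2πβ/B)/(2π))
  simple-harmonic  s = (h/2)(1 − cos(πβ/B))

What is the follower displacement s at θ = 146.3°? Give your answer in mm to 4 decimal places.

seg 1 [0°–144.1°] uniform, h=11: full span → s += 11 → s = 11.0000
seg 2 [144.1°–181.8°] simple-harmonic, h=-8: θ=146.3° here. β=2.2, B=37.7. -8/2·(1 − cos(π·0.0584)) = -0.0670 → s = 10.9330

10.9330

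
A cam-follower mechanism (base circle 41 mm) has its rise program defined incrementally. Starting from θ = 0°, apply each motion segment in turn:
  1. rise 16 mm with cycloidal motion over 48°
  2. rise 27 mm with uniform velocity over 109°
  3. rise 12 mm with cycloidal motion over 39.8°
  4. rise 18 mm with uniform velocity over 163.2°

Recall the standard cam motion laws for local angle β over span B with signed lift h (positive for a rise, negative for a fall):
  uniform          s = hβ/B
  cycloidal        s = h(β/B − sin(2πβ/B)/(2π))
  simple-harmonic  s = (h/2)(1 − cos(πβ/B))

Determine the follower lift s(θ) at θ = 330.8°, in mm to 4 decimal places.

seg 1 [0°–48°] cycloidal, h=16: full span → s += 16 → s = 16.0000
seg 2 [48°–157°] uniform, h=27: full span → s += 27 → s = 43.0000
seg 3 [157°–196.8°] cycloidal, h=12: full span → s += 12 → s = 55.0000
seg 4 [196.8°–360°] uniform, h=18: θ=330.8° here. β=134, B=163.2. 18·134/163.2 = 14.7794 → s = 69.7794

69.7794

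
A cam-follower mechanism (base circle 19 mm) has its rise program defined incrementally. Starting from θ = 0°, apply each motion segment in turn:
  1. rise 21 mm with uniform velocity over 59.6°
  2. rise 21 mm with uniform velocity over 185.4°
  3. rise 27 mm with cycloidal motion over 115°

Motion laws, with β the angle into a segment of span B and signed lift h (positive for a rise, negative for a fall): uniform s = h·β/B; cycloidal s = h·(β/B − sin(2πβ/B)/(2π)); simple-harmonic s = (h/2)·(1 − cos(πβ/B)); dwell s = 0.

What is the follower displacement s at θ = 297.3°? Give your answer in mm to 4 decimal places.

seg 1 [0°–59.6°] uniform, h=21: full span → s += 21 → s = 21.0000
seg 2 [59.6°–245°] uniform, h=21: full span → s += 21 → s = 42.0000
seg 3 [245°–360°] cycloidal, h=27: θ=297.3° here. β=52.3, B=115. 27·(0.4548 − sin(2π·0.4548)/(2π)) = 11.0746 → s = 53.0746

53.0746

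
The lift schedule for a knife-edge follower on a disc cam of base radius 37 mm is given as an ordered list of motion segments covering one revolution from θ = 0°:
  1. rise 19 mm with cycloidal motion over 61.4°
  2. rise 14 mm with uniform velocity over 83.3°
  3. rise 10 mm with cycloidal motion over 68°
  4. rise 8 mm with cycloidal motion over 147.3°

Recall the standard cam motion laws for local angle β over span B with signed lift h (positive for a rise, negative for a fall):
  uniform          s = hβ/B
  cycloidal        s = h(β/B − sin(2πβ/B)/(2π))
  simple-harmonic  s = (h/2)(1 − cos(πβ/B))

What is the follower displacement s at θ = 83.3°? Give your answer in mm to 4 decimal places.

seg 1 [0°–61.4°] cycloidal, h=19: full span → s += 19 → s = 19.0000
seg 2 [61.4°–144.7°] uniform, h=14: θ=83.3° here. β=21.9, B=83.3. 14·21.9/83.3 = 3.6807 → s = 22.6807

22.6807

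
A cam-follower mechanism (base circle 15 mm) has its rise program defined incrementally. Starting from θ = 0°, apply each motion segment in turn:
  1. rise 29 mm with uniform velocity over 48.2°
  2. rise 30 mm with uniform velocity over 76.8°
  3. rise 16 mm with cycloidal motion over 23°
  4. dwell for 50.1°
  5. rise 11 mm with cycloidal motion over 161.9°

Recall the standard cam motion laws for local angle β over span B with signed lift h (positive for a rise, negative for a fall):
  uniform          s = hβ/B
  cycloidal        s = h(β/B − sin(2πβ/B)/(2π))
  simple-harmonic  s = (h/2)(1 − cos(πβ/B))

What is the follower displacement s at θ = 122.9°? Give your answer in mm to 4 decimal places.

seg 1 [0°–48.2°] uniform, h=29: full span → s += 29 → s = 29.0000
seg 2 [48.2°–125°] uniform, h=30: θ=122.9° here. β=74.7, B=76.8. 30·74.7/76.8 = 29.1797 → s = 58.1797

58.1797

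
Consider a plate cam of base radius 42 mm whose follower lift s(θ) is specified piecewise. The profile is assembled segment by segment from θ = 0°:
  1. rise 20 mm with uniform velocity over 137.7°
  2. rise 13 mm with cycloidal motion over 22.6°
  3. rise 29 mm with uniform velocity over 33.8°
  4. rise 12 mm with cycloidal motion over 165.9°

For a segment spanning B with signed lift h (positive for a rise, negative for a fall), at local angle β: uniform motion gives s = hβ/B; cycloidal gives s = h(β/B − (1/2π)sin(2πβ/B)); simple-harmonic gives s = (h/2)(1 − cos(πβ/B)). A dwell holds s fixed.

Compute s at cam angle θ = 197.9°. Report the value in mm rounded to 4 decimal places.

seg 1 [0°–137.7°] uniform, h=20: full span → s += 20 → s = 20.0000
seg 2 [137.7°–160.3°] cycloidal, h=13: full span → s += 13 → s = 33.0000
seg 3 [160.3°–194.1°] uniform, h=29: full span → s += 29 → s = 62.0000
seg 4 [194.1°–360°] cycloidal, h=12: θ=197.9° here. β=3.8, B=165.9. 12·(0.0229 − sin(2π·0.0229)/(2π)) = 0.0009 → s = 62.0009

62.0009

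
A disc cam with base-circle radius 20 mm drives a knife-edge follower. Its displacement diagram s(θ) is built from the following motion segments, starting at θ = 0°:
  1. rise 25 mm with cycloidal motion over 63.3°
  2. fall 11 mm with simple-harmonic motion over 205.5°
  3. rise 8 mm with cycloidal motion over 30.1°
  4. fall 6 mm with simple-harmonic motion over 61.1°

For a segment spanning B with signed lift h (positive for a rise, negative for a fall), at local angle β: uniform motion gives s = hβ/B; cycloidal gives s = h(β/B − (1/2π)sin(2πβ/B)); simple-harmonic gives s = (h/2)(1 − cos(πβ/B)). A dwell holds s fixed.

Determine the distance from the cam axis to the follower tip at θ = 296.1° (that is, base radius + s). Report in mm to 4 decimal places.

seg 1 [0°–63.3°] cycloidal, h=25: full span → s += 25 → s = 25.0000
seg 2 [63.3°–268.8°] simple-harmonic, h=-11: full span → s += -11 → s = 14.0000
seg 3 [268.8°–298.9°] cycloidal, h=8: θ=296.1° here. β=27.3, B=30.1. 8·(0.9070 − sin(2π·0.9070)/(2π)) = 7.9583 → s = 21.9583
radial distance = base radius + s = 20 + 21.9583 = 41.9583

41.9583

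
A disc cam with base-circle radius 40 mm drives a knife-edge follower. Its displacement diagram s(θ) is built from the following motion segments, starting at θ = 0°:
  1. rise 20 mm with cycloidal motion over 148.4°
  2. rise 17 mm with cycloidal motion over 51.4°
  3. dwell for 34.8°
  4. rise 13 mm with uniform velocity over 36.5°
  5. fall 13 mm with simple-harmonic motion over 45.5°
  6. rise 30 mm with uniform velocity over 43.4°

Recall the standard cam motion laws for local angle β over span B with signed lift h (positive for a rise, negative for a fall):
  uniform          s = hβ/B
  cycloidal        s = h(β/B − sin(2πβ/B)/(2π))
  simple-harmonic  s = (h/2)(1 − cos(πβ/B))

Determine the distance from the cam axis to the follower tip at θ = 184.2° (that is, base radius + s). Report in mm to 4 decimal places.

seg 1 [0°–148.4°] cycloidal, h=20: full span → s += 20 → s = 20.0000
seg 2 [148.4°–199.8°] cycloidal, h=17: θ=184.2° here. β=35.8, B=51.4. 17·(0.6965 − sin(2π·0.6965)/(2π)) = 14.3947 → s = 34.3947
radial distance = base radius + s = 40 + 34.3947 = 74.3947

74.3947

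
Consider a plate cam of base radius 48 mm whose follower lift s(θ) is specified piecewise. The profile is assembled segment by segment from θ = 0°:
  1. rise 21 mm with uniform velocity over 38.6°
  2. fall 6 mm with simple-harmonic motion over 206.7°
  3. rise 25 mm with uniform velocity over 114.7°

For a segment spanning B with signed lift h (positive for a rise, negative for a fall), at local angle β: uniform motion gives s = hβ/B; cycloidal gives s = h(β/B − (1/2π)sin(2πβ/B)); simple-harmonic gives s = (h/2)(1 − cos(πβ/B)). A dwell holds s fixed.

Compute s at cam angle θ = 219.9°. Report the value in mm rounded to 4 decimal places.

seg 1 [0°–38.6°] uniform, h=21: full span → s += 21 → s = 21.0000
seg 2 [38.6°–245.3°] simple-harmonic, h=-6: θ=219.9° here. β=181.3, B=206.7. -6/2·(1 − cos(π·0.8771)) = -5.7792 → s = 15.2208

15.2208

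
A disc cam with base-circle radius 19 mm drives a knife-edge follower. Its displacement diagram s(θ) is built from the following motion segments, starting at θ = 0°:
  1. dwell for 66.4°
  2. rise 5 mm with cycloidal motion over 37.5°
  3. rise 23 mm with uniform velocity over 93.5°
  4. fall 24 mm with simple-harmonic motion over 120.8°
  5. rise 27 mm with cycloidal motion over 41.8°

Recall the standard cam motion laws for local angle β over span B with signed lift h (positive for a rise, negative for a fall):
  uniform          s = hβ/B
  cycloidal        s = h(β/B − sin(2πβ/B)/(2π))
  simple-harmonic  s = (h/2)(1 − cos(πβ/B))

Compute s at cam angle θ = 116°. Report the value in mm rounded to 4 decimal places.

seg 1 [0°–66.4°] dwell: s stays 0.0000
seg 2 [66.4°–103.9°] cycloidal, h=5: full span → s += 5 → s = 5.0000
seg 3 [103.9°–197.4°] uniform, h=23: θ=116° here. β=12.1, B=93.5. 23·12.1/93.5 = 2.9765 → s = 7.9765

7.9765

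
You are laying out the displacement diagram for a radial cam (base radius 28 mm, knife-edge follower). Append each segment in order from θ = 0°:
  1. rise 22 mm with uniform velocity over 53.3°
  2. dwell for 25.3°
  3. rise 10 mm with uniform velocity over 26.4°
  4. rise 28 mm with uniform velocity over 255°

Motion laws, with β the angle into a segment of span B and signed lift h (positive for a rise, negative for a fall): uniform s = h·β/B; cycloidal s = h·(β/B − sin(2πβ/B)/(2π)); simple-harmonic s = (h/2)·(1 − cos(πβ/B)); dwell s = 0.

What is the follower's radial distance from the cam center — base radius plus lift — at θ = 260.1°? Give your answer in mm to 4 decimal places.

seg 1 [0°–53.3°] uniform, h=22: full span → s += 22 → s = 22.0000
seg 2 [53.3°–78.6°] dwell: s stays 22.0000
seg 3 [78.6°–105°] uniform, h=10: full span → s += 10 → s = 32.0000
seg 4 [105°–360°] uniform, h=28: θ=260.1° here. β=155.1, B=255. 28·155.1/255 = 17.0306 → s = 49.0306
radial distance = base radius + s = 28 + 49.0306 = 77.0306

77.0306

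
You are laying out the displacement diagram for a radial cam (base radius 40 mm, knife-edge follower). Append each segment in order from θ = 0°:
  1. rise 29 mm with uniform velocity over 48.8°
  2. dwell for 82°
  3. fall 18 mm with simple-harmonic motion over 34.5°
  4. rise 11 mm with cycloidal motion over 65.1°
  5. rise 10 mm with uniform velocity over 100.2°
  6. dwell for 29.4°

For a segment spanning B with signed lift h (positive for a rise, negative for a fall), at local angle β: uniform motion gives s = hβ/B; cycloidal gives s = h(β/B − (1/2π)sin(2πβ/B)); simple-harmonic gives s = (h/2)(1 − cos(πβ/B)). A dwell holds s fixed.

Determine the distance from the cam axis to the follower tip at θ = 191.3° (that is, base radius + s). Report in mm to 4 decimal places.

seg 1 [0°–48.8°] uniform, h=29: full span → s += 29 → s = 29.0000
seg 2 [48.8°–130.8°] dwell: s stays 29.0000
seg 3 [130.8°–165.3°] simple-harmonic, h=-18: full span → s += -18 → s = 11.0000
seg 4 [165.3°–230.4°] cycloidal, h=11: θ=191.3° here. β=26, B=65.1. 11·(0.3994 − sin(2π·0.3994)/(2π)) = 3.3587 → s = 14.3587
radial distance = base radius + s = 40 + 14.3587 = 54.3587

54.3587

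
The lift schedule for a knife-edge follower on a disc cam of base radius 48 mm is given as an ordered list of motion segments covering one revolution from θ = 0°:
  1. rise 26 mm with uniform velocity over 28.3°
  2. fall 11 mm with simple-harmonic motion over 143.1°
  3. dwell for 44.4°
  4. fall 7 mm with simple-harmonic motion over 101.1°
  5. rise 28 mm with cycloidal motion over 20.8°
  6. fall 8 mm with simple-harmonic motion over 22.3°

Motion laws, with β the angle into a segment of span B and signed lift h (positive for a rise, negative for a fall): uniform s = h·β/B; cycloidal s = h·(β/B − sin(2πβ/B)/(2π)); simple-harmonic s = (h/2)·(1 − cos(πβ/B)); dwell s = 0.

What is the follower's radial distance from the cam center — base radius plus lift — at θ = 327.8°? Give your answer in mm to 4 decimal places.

seg 1 [0°–28.3°] uniform, h=26: full span → s += 26 → s = 26.0000
seg 2 [28.3°–171.4°] simple-harmonic, h=-11: full span → s += -11 → s = 15.0000
seg 3 [171.4°–215.8°] dwell: s stays 15.0000
seg 4 [215.8°–316.9°] simple-harmonic, h=-7: full span → s += -7 → s = 8.0000
seg 5 [316.9°–337.7°] cycloidal, h=28: θ=327.8° here. β=10.9, B=20.8. 28·(0.5240 − sin(2π·0.5240)/(2π)) = 15.3436 → s = 23.3436
radial distance = base radius + s = 48 + 23.3436 = 71.3436

71.3436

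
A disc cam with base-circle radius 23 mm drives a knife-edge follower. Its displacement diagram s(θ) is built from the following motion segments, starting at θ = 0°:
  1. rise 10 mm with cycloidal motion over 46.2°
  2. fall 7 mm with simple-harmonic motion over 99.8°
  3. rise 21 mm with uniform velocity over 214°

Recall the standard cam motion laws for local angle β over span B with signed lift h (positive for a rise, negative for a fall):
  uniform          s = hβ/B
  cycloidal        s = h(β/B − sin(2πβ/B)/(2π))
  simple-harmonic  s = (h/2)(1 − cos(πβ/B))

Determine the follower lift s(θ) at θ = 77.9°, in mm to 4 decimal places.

seg 1 [0°–46.2°] cycloidal, h=10: full span → s += 10 → s = 10.0000
seg 2 [46.2°–146°] simple-harmonic, h=-7: θ=77.9° here. β=31.7, B=99.8. -7/2·(1 − cos(π·0.3176)) = -1.6027 → s = 8.3973

8.3973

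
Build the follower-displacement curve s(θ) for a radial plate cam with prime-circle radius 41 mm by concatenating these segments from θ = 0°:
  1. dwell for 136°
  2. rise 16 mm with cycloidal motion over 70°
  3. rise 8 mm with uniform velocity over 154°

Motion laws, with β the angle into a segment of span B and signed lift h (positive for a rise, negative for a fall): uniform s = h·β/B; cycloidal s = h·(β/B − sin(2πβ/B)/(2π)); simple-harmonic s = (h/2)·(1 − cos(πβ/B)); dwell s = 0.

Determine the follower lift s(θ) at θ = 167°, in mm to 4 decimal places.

seg 1 [0°–136°] dwell: s stays 0.0000
seg 2 [136°–206°] cycloidal, h=16: θ=167° here. β=31, B=70. 16·(0.4429 − sin(2π·0.4429)/(2π)) = 6.1909 → s = 6.1909

6.1909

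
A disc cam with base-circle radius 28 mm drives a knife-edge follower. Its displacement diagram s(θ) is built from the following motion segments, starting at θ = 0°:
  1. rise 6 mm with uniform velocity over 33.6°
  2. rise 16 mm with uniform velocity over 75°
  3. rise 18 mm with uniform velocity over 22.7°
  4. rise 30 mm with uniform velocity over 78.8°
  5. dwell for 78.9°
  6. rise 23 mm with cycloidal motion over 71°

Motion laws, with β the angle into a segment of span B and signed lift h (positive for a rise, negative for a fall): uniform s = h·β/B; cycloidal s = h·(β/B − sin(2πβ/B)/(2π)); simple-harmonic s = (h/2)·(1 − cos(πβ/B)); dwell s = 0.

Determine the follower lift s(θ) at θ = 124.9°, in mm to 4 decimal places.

seg 1 [0°–33.6°] uniform, h=6: full span → s += 6 → s = 6.0000
seg 2 [33.6°–108.6°] uniform, h=16: full span → s += 16 → s = 22.0000
seg 3 [108.6°–131.3°] uniform, h=18: θ=124.9° here. β=16.3, B=22.7. 18·16.3/22.7 = 12.9251 → s = 34.9251

34.9251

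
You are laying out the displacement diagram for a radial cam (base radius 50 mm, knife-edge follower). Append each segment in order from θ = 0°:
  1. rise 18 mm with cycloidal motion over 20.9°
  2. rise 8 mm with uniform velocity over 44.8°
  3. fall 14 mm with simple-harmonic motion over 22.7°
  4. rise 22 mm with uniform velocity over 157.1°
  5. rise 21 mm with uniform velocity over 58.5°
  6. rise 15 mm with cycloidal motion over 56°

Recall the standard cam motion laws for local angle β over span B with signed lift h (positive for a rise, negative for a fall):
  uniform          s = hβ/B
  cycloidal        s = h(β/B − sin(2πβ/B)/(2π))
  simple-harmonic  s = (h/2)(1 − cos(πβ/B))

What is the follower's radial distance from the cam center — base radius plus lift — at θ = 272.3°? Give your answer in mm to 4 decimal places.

seg 1 [0°–20.9°] cycloidal, h=18: full span → s += 18 → s = 18.0000
seg 2 [20.9°–65.7°] uniform, h=8: full span → s += 8 → s = 26.0000
seg 3 [65.7°–88.4°] simple-harmonic, h=-14: full span → s += -14 → s = 12.0000
seg 4 [88.4°–245.5°] uniform, h=22: full span → s += 22 → s = 34.0000
seg 5 [245.5°–304°] uniform, h=21: θ=272.3° here. β=26.8, B=58.5. 21·26.8/58.5 = 9.6205 → s = 43.6205
radial distance = base radius + s = 50 + 43.6205 = 93.6205

93.6205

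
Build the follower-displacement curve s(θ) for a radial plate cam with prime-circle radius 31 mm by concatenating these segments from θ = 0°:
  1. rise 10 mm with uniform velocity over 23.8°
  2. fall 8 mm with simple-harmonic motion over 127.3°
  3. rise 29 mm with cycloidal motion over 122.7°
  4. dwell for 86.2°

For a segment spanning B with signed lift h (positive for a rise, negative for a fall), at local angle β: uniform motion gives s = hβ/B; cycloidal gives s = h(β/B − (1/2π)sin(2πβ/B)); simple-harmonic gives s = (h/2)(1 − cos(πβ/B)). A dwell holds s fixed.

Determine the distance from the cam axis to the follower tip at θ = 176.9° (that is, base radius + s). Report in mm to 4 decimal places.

seg 1 [0°–23.8°] uniform, h=10: full span → s += 10 → s = 10.0000
seg 2 [23.8°–151.1°] simple-harmonic, h=-8: full span → s += -8 → s = 2.0000
seg 3 [151.1°–273.8°] cycloidal, h=29: θ=176.9° here. β=25.8, B=122.7. 29·(0.2103 − sin(2π·0.2103)/(2π)) = 1.6254 → s = 3.6254
radial distance = base radius + s = 31 + 3.6254 = 34.6254

34.6254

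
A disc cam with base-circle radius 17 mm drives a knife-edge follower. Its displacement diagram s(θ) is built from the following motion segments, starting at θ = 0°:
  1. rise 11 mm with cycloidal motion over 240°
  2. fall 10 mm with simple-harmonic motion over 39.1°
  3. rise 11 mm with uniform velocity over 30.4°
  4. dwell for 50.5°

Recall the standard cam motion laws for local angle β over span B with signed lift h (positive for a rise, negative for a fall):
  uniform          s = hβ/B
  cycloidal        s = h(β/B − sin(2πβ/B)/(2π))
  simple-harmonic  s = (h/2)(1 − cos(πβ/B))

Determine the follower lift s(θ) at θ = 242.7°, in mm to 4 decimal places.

seg 1 [0°–240°] cycloidal, h=11: full span → s += 11 → s = 11.0000
seg 2 [240°–279.1°] simple-harmonic, h=-10: θ=242.7° here. β=2.7, B=39.1. -10/2·(1 − cos(π·0.0691)) = -0.1172 → s = 10.8828

10.8828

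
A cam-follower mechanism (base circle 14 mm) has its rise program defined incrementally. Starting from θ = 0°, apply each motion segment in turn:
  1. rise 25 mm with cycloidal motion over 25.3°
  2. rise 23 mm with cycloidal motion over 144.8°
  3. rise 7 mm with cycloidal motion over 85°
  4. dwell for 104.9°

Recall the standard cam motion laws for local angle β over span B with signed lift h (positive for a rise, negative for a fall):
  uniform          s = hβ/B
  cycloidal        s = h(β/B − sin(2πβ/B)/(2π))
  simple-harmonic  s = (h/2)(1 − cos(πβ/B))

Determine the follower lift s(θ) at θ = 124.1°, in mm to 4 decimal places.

seg 1 [0°–25.3°] cycloidal, h=25: full span → s += 25 → s = 25.0000
seg 2 [25.3°–170.1°] cycloidal, h=23: θ=124.1° here. β=98.8, B=144.8. 23·(0.6823 − sin(2π·0.6823)/(2π)) = 19.0279 → s = 44.0279

44.0279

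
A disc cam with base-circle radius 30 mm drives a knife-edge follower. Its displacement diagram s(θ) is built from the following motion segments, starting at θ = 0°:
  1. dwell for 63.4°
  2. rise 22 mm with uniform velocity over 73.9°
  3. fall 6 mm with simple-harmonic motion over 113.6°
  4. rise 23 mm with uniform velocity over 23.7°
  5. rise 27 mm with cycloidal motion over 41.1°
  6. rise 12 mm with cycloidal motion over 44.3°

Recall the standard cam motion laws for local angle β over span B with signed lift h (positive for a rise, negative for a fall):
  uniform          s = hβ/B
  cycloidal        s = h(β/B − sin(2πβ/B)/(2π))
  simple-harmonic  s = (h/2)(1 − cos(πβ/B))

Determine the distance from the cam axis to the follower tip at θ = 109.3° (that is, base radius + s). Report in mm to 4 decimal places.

seg 1 [0°–63.4°] dwell: s stays 0.0000
seg 2 [63.4°–137.3°] uniform, h=22: θ=109.3° here. β=45.9, B=73.9. 22·45.9/73.9 = 13.6644 → s = 13.6644
radial distance = base radius + s = 30 + 13.6644 = 43.6644

43.6644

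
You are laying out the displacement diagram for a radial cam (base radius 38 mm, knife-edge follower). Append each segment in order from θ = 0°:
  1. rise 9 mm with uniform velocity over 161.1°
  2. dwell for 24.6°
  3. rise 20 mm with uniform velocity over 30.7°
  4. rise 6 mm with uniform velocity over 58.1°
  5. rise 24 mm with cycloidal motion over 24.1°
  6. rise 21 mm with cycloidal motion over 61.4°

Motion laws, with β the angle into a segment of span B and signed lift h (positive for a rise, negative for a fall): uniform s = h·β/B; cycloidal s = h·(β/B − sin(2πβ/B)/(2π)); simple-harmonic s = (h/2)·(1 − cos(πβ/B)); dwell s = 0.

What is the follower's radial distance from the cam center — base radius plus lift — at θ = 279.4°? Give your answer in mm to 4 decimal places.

seg 1 [0°–161.1°] uniform, h=9: full span → s += 9 → s = 9.0000
seg 2 [161.1°–185.7°] dwell: s stays 9.0000
seg 3 [185.7°–216.4°] uniform, h=20: full span → s += 20 → s = 29.0000
seg 4 [216.4°–274.5°] uniform, h=6: full span → s += 6 → s = 35.0000
seg 5 [274.5°–298.6°] cycloidal, h=24: θ=279.4° here. β=4.9, B=24.1. 24·(0.2033 − sin(2π·0.2033)/(2π)) = 1.2231 → s = 36.2231
radial distance = base radius + s = 38 + 36.2231 = 74.2231

74.2231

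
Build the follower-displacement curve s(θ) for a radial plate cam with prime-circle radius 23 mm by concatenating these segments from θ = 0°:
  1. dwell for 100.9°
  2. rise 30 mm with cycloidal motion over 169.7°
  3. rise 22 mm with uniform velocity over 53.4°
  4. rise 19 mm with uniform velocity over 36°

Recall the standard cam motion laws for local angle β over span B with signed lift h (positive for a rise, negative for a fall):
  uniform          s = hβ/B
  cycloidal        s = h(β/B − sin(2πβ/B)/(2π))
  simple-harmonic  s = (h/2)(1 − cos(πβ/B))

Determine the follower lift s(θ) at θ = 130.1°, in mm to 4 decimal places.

seg 1 [0°–100.9°] dwell: s stays 0.0000
seg 2 [100.9°–270.6°] cycloidal, h=30: θ=130.1° here. β=29.2, B=169.7. 30·(0.1721 − sin(2π·0.1721)/(2π)) = 0.9485 → s = 0.9485

0.9485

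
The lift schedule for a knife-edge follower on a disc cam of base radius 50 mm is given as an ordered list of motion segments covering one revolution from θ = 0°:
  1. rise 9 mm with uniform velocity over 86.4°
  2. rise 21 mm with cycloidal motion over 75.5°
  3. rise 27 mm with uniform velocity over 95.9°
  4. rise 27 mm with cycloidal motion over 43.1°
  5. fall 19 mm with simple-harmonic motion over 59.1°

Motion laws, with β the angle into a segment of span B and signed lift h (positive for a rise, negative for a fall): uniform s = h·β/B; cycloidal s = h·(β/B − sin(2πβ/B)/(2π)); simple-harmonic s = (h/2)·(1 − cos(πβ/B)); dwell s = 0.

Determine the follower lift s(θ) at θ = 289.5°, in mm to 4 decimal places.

seg 1 [0°–86.4°] uniform, h=9: full span → s += 9 → s = 9.0000
seg 2 [86.4°–161.9°] cycloidal, h=21: full span → s += 21 → s = 30.0000
seg 3 [161.9°–257.8°] uniform, h=27: full span → s += 27 → s = 57.0000
seg 4 [257.8°–300.9°] cycloidal, h=27: θ=289.5° here. β=31.7, B=43.1. 27·(0.7355 − sin(2π·0.7355)/(2π)) = 24.1378 → s = 81.1378

81.1378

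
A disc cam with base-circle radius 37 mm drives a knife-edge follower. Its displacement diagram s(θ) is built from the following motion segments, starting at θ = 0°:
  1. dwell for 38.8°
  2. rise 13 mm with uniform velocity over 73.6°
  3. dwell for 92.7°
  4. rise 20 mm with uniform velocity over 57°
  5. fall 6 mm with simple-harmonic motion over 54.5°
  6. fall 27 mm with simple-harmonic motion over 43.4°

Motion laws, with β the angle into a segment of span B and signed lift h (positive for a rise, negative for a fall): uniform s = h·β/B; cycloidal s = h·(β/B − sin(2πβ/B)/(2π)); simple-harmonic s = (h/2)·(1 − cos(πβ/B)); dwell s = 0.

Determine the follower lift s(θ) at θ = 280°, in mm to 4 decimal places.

seg 1 [0°–38.8°] dwell: s stays 0.0000
seg 2 [38.8°–112.4°] uniform, h=13: full span → s += 13 → s = 13.0000
seg 3 [112.4°–205.1°] dwell: s stays 13.0000
seg 4 [205.1°–262.1°] uniform, h=20: full span → s += 20 → s = 33.0000
seg 5 [262.1°–316.6°] simple-harmonic, h=-6: θ=280° here. β=17.9, B=54.5. -6/2·(1 − cos(π·0.3284)) = -1.4602 → s = 31.5398

31.5398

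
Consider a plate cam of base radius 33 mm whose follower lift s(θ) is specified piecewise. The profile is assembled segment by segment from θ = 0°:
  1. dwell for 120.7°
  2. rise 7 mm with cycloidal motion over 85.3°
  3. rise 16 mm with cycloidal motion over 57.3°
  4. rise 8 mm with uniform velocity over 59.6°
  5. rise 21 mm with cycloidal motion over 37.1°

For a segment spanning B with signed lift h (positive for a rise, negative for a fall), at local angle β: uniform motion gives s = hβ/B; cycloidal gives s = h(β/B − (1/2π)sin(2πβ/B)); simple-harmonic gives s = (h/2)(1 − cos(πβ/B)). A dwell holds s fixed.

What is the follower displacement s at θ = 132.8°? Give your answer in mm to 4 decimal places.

seg 1 [0°–120.7°] dwell: s stays 0.0000
seg 2 [120.7°–206°] cycloidal, h=7: θ=132.8° here. β=12.1, B=85.3. 7·(0.1419 − sin(2π·0.1419)/(2π)) = 0.1263 → s = 0.1263

0.1263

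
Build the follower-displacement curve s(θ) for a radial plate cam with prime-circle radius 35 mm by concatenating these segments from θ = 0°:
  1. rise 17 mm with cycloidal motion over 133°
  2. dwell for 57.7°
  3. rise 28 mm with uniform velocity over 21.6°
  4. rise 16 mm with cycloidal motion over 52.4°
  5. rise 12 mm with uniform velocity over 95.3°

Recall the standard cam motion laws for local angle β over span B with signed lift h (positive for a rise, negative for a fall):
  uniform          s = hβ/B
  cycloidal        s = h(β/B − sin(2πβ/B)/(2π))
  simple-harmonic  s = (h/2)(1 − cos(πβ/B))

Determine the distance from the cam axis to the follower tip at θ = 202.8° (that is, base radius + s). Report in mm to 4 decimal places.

seg 1 [0°–133°] cycloidal, h=17: full span → s += 17 → s = 17.0000
seg 2 [133°–190.7°] dwell: s stays 17.0000
seg 3 [190.7°–212.3°] uniform, h=28: θ=202.8° here. β=12.1, B=21.6. 28·12.1/21.6 = 15.6852 → s = 32.6852
radial distance = base radius + s = 35 + 32.6852 = 67.6852

67.6852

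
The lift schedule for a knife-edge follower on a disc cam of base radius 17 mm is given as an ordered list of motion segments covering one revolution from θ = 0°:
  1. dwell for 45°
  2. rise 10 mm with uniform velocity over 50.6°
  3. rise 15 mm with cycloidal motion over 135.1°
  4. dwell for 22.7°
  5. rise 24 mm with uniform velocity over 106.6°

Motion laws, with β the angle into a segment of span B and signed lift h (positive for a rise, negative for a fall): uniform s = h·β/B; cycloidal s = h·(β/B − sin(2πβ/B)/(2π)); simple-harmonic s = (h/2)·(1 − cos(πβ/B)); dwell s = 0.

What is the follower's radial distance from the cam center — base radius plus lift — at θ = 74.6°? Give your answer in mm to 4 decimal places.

seg 1 [0°–45°] dwell: s stays 0.0000
seg 2 [45°–95.6°] uniform, h=10: θ=74.6° here. β=29.6, B=50.6. 10·29.6/50.6 = 5.8498 → s = 5.8498
radial distance = base radius + s = 17 + 5.8498 = 22.8498

22.8498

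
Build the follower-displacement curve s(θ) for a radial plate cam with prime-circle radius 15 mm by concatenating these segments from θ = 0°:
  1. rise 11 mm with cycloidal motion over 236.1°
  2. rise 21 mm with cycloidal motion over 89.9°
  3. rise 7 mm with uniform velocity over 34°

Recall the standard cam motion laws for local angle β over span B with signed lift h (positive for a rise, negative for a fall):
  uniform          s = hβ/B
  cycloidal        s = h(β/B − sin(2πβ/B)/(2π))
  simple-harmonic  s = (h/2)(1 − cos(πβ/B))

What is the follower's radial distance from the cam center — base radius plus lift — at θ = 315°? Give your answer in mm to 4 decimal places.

seg 1 [0°–236.1°] cycloidal, h=11: full span → s += 11 → s = 11.0000
seg 2 [236.1°–326°] cycloidal, h=21: θ=315° here. β=78.9, B=89.9. 21·(0.8776 − sin(2π·0.8776)/(2π)) = 20.7543 → s = 31.7543
radial distance = base radius + s = 15 + 31.7543 = 46.7543

46.7543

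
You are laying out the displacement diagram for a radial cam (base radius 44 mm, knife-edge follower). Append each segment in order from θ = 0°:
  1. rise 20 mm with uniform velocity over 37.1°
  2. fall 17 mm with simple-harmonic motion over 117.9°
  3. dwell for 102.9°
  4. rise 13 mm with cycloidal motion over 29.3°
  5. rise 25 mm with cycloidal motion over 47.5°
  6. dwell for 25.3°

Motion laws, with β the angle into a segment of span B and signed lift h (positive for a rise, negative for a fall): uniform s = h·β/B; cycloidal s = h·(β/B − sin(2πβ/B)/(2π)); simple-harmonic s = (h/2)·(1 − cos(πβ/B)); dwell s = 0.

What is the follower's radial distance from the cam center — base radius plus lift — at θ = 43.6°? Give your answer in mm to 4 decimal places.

seg 1 [0°–37.1°] uniform, h=20: full span → s += 20 → s = 20.0000
seg 2 [37.1°–155°] simple-harmonic, h=-17: θ=43.6° here. β=6.5, B=117.9. -17/2·(1 − cos(π·0.0551)) = -0.1272 → s = 19.8728
radial distance = base radius + s = 44 + 19.8728 = 63.8728

63.8728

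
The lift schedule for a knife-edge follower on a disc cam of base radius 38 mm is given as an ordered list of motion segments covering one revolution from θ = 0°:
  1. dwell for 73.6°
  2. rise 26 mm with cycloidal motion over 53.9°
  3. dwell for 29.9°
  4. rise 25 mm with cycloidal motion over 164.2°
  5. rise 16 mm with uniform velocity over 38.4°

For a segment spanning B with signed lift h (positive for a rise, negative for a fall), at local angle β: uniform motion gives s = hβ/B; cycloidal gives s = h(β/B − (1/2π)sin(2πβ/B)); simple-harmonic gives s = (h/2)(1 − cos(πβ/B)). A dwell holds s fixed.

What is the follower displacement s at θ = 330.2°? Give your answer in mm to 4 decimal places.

seg 1 [0°–73.6°] dwell: s stays 0.0000
seg 2 [73.6°–127.5°] cycloidal, h=26: full span → s += 26 → s = 26.0000
seg 3 [127.5°–157.4°] dwell: s stays 26.0000
seg 4 [157.4°–321.6°] cycloidal, h=25: full span → s += 25 → s = 51.0000
seg 5 [321.6°–360°] uniform, h=16: θ=330.2° here. β=8.6, B=38.4. 16·8.6/38.4 = 3.5833 → s = 54.5833

54.5833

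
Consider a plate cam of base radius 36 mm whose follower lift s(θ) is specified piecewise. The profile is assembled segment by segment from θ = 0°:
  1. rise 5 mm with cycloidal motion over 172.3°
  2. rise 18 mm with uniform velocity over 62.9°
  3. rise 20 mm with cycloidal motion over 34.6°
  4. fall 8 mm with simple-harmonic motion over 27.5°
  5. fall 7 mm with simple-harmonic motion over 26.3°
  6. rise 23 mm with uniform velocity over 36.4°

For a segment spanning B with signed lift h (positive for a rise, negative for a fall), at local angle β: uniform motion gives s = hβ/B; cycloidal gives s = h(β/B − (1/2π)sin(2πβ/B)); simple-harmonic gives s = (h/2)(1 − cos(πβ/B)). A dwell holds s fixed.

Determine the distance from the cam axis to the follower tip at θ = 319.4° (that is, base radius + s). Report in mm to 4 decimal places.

seg 1 [0°–172.3°] cycloidal, h=5: full span → s += 5 → s = 5.0000
seg 2 [172.3°–235.2°] uniform, h=18: full span → s += 18 → s = 23.0000
seg 3 [235.2°–269.8°] cycloidal, h=20: full span → s += 20 → s = 43.0000
seg 4 [269.8°–297.3°] simple-harmonic, h=-8: full span → s += -8 → s = 35.0000
seg 5 [297.3°–323.6°] simple-harmonic, h=-7: θ=319.4° here. β=22.1, B=26.3. -7/2·(1 − cos(π·0.8403)) = -6.5687 → s = 28.4313
radial distance = base radius + s = 36 + 28.4313 = 64.4313

64.4313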